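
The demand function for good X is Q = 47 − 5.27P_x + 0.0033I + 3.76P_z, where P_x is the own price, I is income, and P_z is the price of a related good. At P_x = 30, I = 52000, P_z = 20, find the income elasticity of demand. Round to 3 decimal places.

1.265

Evaluating quantity at (P_x, I, P_z) gives Q = 47 − 5.27(30) + 0.0033(52000) + 3.76(20) = 47 − 158.1 + 171.6 + 75.2 = 135.7.
∂Q/∂I = +0.0033, so E_I = 0.0033·(52000/135.7) ≈ 1.265.
E_I > 1: normal good (luxury).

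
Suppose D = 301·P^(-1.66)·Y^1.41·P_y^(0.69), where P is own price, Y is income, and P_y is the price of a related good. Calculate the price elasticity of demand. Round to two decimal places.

-1.66

For a Cobb–Douglas (constant-elasticity) form D = A·P^α·…, the elasticity with respect to P equals the exponent α at every point.
Here the exponent on P is -1.66, so the price elasticity of demand is -1.66.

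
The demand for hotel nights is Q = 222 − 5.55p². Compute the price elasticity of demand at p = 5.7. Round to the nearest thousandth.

-8.652

At p = 5.7, Q = 41.6805.
dQ/dp = −2·5.55·p = −63.27.
Point elasticity E = (dQ/dp)·(p/Q) = -63.27 × 5.7/41.6805 ≈ -8.652.
|E| > 1, so demand is elastic at this price.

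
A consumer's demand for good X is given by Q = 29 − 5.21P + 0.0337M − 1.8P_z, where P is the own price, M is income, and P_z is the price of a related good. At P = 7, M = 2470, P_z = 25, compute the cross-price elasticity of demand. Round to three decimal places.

-1.463

First evaluate Q: 29 − 5.21(7) + 0.0337(2470) − 1.8(25) = 29 − 36.47 + 83.239 − 45 = 30.769.
∂Q/∂P_z = −1.8, so E_xy = -1.8·(25/30.769) ≈ -1.463.
E_xy < 0: the goods are complements.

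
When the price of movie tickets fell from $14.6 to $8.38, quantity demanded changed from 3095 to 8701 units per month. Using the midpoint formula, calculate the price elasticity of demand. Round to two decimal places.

%Δq = (8701 − 3095)/[(3095 + 8701)/2] = 5606/5898 ≈ 0.9505.
%Δp = (8.38 − 14.6)/[(14.6 + 8.38)/2] = -6.22/11.49 ≈ -0.5413.
Arc elasticity E = %Δq/%Δp ≈ 0.9505/-0.5413 ≈ -1.76.
|E| > 1: demand is elastic over this range.

-1.76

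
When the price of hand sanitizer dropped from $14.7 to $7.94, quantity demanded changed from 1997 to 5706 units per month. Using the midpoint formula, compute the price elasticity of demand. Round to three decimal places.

-1.613

%ΔQ = (5706 − 1997)/[(1997 + 5706)/2] = 3709/3851.5 ≈ 0.9630.
%Δp = (7.94 − 14.7)/[(14.7 + 7.94)/2] = -6.76/11.32 ≈ -0.5972.
Arc elasticity E = %ΔQ/%Δp ≈ 0.9630/-0.5972 ≈ -1.613.
|E| > 1: demand is elastic over this range.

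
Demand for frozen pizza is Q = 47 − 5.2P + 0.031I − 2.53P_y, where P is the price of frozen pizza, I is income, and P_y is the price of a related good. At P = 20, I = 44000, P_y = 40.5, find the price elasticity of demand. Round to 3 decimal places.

Q = 47 − 5.2(20) + 0.031(44000) − 2.53(40.5) = 47 − 104 + 1364 − 102.465 = 1204.535.
∂Q/∂P = −5.2, so E_p = (−5.2)·(20/1204.535) ≈ -0.086.
|E_p| < 1: demand is inelastic.

-0.086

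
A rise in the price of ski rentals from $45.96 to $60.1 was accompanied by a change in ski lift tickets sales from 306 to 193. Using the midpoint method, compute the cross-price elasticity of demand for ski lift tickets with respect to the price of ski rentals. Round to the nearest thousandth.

%ΔQ_x = (193 − 306)/[(306+193)/2] = -113/249.5 ≈ -0.4529.
%ΔP_y = (60.1 − 45.96)/[(45.96+60.1)/2] ≈ 0.2666.
E_xy = -0.4529/0.2666 ≈ -1.699.
E_xy < 0, so ski lift tickets and ski rentals are complements.

-1.699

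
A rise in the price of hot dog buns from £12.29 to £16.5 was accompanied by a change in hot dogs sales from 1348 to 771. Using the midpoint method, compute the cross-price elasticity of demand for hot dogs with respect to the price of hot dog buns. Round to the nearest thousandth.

%ΔQ_x = (771 − 1348)/[(1348+771)/2] = -577/1059.5 ≈ -0.5446.
%ΔP_y = (16.5 − 12.29)/[(12.29+16.5)/2] ≈ 0.2925.
E_xy = -0.5446/0.2925 ≈ -1.862.
E_xy < 0, so hot dogs and hot dog buns are complements.

-1.862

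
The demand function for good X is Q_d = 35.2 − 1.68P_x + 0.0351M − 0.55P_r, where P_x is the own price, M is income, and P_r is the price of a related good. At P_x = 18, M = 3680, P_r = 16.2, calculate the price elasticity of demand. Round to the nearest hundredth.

First evaluate Q_d: 35.2 − 1.68(18) + 0.0351(3680) − 0.55(16.2) = 35.2 − 30.24 + 129.168 − 8.91 = 125.218.
∂Q_d/∂P_x = −1.68, so E_p = (−1.68)·(18/125.218) ≈ -0.24.
|E_p| < 1: demand is inelastic.

-0.24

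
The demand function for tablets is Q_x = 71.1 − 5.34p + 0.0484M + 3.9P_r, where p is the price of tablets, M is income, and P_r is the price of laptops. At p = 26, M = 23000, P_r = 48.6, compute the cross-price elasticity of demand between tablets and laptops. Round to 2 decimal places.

0.15

Substituting, Q_x = 71.1 − 5.34(26) + 0.0484(23000) + 3.9(48.6) = 71.1 − 138.84 + 1113.2 + 189.54 = 1235.
∂Q_x/∂P_r = +3.9, so E_xy = 3.9·(48.6/1235) ≈ 0.15.
E_xy > 0: the goods are substitutes.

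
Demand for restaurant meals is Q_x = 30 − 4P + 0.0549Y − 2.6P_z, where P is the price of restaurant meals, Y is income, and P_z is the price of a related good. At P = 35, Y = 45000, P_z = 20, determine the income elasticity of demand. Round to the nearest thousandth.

1.070

Q_x = 30 − 4(35) + 0.0549(45000) − 2.6(20) = 30 − 140 + 2470.5 − 52 = 2308.5.
∂Q_x/∂Y = +0.0549, so E_I = 0.0549·(45000/2308.5) ≈ 1.070.
E_I > 1: normal good (luxury).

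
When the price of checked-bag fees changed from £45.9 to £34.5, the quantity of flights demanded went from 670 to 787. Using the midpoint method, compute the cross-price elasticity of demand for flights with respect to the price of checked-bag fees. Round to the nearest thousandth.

-0.566

%ΔQ_x = (787 − 670)/[(670+787)/2] = 117/728.5 ≈ 0.1606.
%ΔP_y = (34.5 − 45.9)/[(45.9+34.5)/2] ≈ -0.2836.
E_xy = 0.1606/-0.2836 ≈ -0.566.
E_xy < 0, so flights and checked-bag fees are complements.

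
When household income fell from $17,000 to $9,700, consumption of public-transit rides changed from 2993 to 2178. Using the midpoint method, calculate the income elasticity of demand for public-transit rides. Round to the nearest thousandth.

0.576

%ΔQ = (2178 − 2993)/[(2993+2178)/2] = -815/2585.5 ≈ -0.3152.
%ΔM = (9,700 − 17,000)/[(17,000+9,700)/2] = -7300/13350 ≈ -0.5468.
E_I = %ΔQ/%ΔM ≈ 0.576.
E_I ∈ (0,1): normal good (necessity).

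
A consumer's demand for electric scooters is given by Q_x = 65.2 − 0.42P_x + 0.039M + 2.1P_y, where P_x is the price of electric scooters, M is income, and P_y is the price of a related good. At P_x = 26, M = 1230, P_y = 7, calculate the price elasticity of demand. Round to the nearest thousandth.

-0.093

Q_x = 65.2 − 0.42(26) + 0.039(1230) + 2.1(7) = 65.2 − 10.92 + 47.97 + 14.7 = 116.95.
∂Q_x/∂P_x = −0.42, so E_p = (−0.42)·(26/116.95) ≈ -0.093.
|E_p| < 1: demand is inelastic.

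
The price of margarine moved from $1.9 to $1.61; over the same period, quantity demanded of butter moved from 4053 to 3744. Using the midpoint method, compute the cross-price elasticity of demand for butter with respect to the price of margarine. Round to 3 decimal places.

0.480

%ΔQ_x = (3744 − 4053)/[(4053+3744)/2] = -309/3898.5 ≈ -0.0793.
%ΔP_y = (1.61 − 1.9)/[(1.9+1.61)/2] ≈ -0.1652.
E_xy = -0.0793/-0.1652 ≈ 0.480.
E_xy > 0, so butter and margarine are substitutes.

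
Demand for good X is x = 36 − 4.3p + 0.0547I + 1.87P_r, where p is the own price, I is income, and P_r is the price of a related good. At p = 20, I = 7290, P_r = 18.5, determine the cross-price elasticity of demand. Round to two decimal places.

0.09

At the given point, x = 36 − 4.3(20) + 0.0547(7290) + 1.87(18.5) = 36 − 86 + 398.763 + 34.595 = 383.358.
∂x/∂P_r = +1.87, so E_xy = 1.87·(18.5/383.358) ≈ 0.09.
E_xy > 0: the goods are substitutes.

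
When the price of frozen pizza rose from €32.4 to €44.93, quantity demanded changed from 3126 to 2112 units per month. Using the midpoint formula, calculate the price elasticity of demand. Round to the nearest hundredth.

%ΔQ = (2112 − 3126)/[(3126 + 2112)/2] = -1014/2619 ≈ -0.3872.
%ΔP = (44.93 − 32.4)/[(32.4 + 44.93)/2] = 12.53/38.665 ≈ 0.3241.
Arc elasticity E = %ΔQ/%ΔP ≈ -0.3872/0.3241 ≈ -1.19.
|E| > 1: demand is elastic over this range.

-1.19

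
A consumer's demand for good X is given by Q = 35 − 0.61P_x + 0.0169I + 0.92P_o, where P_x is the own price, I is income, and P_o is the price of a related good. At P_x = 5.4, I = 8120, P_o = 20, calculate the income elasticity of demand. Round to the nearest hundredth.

First evaluate Q: 35 − 0.61(5.4) + 0.0169(8120) + 0.92(20) = 35 − 3.294 + 137.228 + 18.4 = 187.334.
∂Q/∂I = +0.0169, so E_I = 0.0169·(8120/187.334) ≈ 0.73.
E_I ∈ (0,1): normal good (necessity).

0.73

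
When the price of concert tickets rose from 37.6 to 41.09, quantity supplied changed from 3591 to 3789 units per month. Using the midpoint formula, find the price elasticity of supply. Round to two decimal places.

%ΔQ = (3789 − 3591)/[(3591 + 3789)/2] = 198/3690 ≈ 0.0537.
%ΔP = (41.09 − 37.6)/[(37.6 + 41.09)/2] = 3.49/39.345 ≈ 0.0887.
Arc elasticity E = %ΔQ/%ΔP ≈ 0.0537/0.0887 ≈ 0.60.
|E| < 1: supply is inelastic over this range.

0.60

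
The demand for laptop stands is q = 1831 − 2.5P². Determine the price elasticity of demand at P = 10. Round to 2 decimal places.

At P = 10, q = 1581.
dq/dP = −2·2.5·P = −50.
Point elasticity E = (dq/dP)·(P/q) = -50 × 10/1581 ≈ -0.32.
|E| < 1, so demand is inelastic at this price.

-0.32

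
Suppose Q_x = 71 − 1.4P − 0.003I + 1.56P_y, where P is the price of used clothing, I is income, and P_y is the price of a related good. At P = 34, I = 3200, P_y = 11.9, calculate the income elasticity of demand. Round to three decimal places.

-0.297

Substituting, Q_x = 71 − 1.4(34) − 0.003(3200) + 1.56(11.9) = 71 − 47.6 − 9.6 + 18.564 = 32.364.
∂Q_x/∂I = −0.003, so E_I = -0.003·(3200/32.364) ≈ -0.297.
E_I < 0: inferior good.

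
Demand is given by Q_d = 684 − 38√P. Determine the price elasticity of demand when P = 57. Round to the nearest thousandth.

At P = 57, Q_d = 397.1063.
dQ_d/dP = −38/(2√P) = −38/(2·7.5498).
Point elasticity E = (dQ_d/dP)·(P/Q_d) = -2.5166 × 57/397.1063 ≈ -0.361.
|E| < 1, so demand is inelastic at this price.

-0.361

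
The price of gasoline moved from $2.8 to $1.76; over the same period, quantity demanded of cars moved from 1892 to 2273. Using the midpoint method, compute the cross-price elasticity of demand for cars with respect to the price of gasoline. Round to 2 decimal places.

-0.40

%ΔQ_x = (2273 − 1892)/[(1892+2273)/2] = 381/2082.5 ≈ 0.1830.
%ΔP_y = (1.76 − 2.8)/[(2.8+1.76)/2] ≈ -0.4561.
E_xy = 0.1830/-0.4561 ≈ -0.40.
E_xy < 0, so cars and gasoline are complements.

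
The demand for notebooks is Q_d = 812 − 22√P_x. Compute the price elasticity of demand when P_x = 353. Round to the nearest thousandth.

-0.518

At P_x = 353, Q_d = 398.6575.
dQ_d/dP_x = −22/(2√P_x) = −22/(2·18.7883).
Point elasticity E = (dQ_d/dP_x)·(P_x/Q_d) = -0.5855 × 353/398.6575 ≈ -0.518.
|E| < 1, so demand is inelastic at this price.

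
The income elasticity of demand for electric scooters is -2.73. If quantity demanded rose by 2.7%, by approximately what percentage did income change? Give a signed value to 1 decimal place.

-1.0

%ΔQ ≈ E × %ΔI ⇒ %ΔI = %ΔQ / E = (2.7%)/(-2.73) ≈ -1.0%.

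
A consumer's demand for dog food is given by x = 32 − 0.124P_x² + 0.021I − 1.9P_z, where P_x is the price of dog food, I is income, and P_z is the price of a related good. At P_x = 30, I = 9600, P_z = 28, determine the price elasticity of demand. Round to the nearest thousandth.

-3.244

x = 32 − 0.124(30)² + 0.021(9600) − 1.9(28) = 32 − 111.6 + 201.6 − 53.2 = 68.8.
∂x/∂P_x = −2·0.124·P_x = -7.44, so E_p = -7.44·(30/68.8) ≈ -3.244.
|E_p| > 1: demand is elastic.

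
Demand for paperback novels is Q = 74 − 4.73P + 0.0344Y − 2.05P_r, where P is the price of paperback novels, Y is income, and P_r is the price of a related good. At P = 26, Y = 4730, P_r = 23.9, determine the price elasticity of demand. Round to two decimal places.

Q = 74 − 4.73(26) + 0.0344(4730) − 2.05(23.9) = 74 − 122.98 + 162.712 − 48.995 = 64.737.
∂Q/∂P = −4.73, so E_p = (−4.73)·(26/64.737) ≈ -1.90.
|E_p| > 1: demand is elastic.

-1.90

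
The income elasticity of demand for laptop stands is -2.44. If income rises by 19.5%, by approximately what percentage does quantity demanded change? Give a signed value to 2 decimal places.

-47.58

%ΔQ ≈ E × %ΔI = (-2.44) × (19.5%) = -47.58%.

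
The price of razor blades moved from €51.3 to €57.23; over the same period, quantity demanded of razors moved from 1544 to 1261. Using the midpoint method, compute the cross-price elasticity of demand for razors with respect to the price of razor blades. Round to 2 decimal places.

-1.85

%ΔQ_x = (1261 − 1544)/[(1544+1261)/2] = -283/1402.5 ≈ -0.2018.
%ΔP_y = (57.23 − 51.3)/[(51.3+57.23)/2] ≈ 0.1093.
E_xy = -0.2018/0.1093 ≈ -1.85.
E_xy < 0, so razors and razor blades are complements.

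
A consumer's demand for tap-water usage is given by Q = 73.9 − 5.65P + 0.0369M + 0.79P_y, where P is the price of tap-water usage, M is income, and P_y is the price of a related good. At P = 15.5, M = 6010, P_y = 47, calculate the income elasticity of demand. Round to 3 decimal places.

0.904

At the given point, Q = 73.9 − 5.65(15.5) + 0.0369(6010) + 0.79(47) = 73.9 − 87.575 + 221.769 + 37.13 = 245.224.
∂Q/∂M = +0.0369, so E_I = 0.0369·(6010/245.224) ≈ 0.904.
E_I ∈ (0,1): normal good (necessity).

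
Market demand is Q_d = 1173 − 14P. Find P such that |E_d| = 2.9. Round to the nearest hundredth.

Set −bP/(a − bP) = −2.9 ⇒ bP = 2.9(a − bP) ⇒ bP(1+2.9) = 2.9·a.
P = 2.9·1173/(14·3.9) ≈ 62.30.

62.30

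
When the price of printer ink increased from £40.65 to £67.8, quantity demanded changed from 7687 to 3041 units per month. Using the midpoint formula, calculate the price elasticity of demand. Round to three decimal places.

%Δq = (3041 − 7687)/[(7687 + 3041)/2] = -4646/5364 ≈ -0.8661.
%Δp = (67.8 − 40.65)/[(40.65 + 67.8)/2] = 27.15/54.225 ≈ 0.5007.
Arc elasticity E = %Δq/%Δp ≈ -0.8661/0.5007 ≈ -1.730.
|E| > 1: demand is elastic over this range.

-1.730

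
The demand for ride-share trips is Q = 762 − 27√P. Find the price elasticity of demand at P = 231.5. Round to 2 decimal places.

At P = 231.5, Q = 351.1917.
dQ/dP = −27/(2√P) = −27/(2·15.2151).
Point elasticity E = (dQ/dP)·(P/Q) = -0.8873 × 231.5/351.1917 ≈ -0.58.
|E| < 1, so demand is inelastic at this price.

-0.58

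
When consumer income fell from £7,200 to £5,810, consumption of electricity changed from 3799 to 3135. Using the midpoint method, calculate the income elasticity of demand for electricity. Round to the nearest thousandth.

0.896

%ΔQ = (3135 − 3799)/[(3799+3135)/2] = -664/3467 ≈ -0.1915.
%ΔM = (5,810 − 7,200)/[(7,200+5,810)/2] = -1390/6505 ≈ -0.2137.
E_I = %ΔQ/%ΔM ≈ 0.896.
E_I ∈ (0,1): normal good (necessity).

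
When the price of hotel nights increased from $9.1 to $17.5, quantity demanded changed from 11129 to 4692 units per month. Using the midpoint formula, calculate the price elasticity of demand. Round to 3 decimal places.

-1.288

%ΔQ = (4692 − 11129)/[(11129 + 4692)/2] = -6437/7910.5 ≈ -0.8137.
%Δp = (17.5 − 9.1)/[(9.1 + 17.5)/2] = 8.4/13.3 ≈ 0.6316.
Arc elasticity E = %ΔQ/%Δp ≈ -0.8137/0.6316 ≈ -1.288.
|E| > 1: demand is elastic over this range.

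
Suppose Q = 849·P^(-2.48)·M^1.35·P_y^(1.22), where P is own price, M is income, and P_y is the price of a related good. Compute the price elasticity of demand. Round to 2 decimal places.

-2.48

For a Cobb–Douglas (constant-elasticity) form Q = A·P^α·…, the elasticity with respect to P equals the exponent α at every point.
Here the exponent on P is -2.48, so the price elasticity of demand is -2.48.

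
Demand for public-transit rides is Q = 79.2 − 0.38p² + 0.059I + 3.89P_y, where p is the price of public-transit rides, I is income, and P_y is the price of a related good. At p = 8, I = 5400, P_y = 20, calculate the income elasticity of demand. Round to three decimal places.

0.706

Substituting, Q = 79.2 − 0.38(8)² + 0.059(5400) + 3.89(20) = 79.2 − 24.32 + 318.6 + 77.8 = 451.28.
∂Q/∂I = +0.059, so E_I = 0.059·(5400/451.28) ≈ 0.706.
E_I ∈ (0,1): normal good (necessity).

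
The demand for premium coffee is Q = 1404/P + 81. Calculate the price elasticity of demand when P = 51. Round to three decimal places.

-0.254

At P = 51, Q = 108.5294.
dQ/dP = −1404/P² = −0.5398.
Point elasticity E = (dQ/dP)·(P/Q) = -0.5398 × 51/108.5294 ≈ -0.254.
|E| < 1, so demand is inelastic at this price.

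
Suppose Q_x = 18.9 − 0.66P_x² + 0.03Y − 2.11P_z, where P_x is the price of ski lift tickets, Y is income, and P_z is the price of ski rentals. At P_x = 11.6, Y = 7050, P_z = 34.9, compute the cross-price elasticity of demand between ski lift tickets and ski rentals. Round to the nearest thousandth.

-1.084

Evaluating quantity at (P_x, Y, P_z) gives Q_x = 18.9 − 0.66(11.6)² + 0.03(7050) − 2.11(34.9) = 18.9 − 88.8096 + 211.5 − 73.639 = 67.9514.
∂Q_x/∂P_z = −2.11, so E_xy = -2.11·(34.9/67.9514) ≈ -1.084.
E_xy < 0: the goods are complements.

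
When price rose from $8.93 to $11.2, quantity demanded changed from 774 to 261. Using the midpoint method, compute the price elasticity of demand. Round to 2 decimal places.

-4.40

%ΔQ = (261 − 774)/[(774 + 261)/2] = -513/517.5 ≈ -0.9913.
%ΔP = (11.2 − 8.93)/[(8.93 + 11.2)/2] = 2.27/10.065 ≈ 0.2255.
Arc elasticity E = %ΔQ/%ΔP ≈ -0.9913/0.2255 ≈ -4.40.
|E| > 1: demand is elastic over this range.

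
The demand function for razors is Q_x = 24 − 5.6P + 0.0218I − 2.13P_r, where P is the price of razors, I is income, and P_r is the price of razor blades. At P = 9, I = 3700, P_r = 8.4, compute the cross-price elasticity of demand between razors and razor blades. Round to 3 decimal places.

-0.492

Evaluating quantity at (P, I, P_r) gives Q_x = 24 − 5.6(9) + 0.0218(3700) − 2.13(8.4) = 24 − 50.4 + 80.66 − 17.892 = 36.368.
∂Q_x/∂P_r = −2.13, so E_xy = -2.13·(8.4/36.368) ≈ -0.492.
E_xy < 0: the goods are complements.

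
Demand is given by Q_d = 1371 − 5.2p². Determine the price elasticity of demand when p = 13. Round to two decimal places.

-3.57

At p = 13, Q_d = 492.2.
dQ_d/dp = −2·5.2·p = −135.2.
Point elasticity E = (dQ_d/dp)·(p/Q_d) = -135.2 × 13/492.2 ≈ -3.57.
|E| > 1, so demand is elastic at this price.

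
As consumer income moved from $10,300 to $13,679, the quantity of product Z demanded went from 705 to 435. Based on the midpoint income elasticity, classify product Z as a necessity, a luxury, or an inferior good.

inferior

%ΔQ = (435 − 705)/[(705+435)/2] = -270/570 ≈ -0.4737.
%ΔY = (13,679 − 10,300)/[(10,300+13,679)/2] = 3379/11989.5 ≈ 0.2818.
E_I = %ΔQ/%ΔY ≈ -1.681.
E_I < 0: inferior good.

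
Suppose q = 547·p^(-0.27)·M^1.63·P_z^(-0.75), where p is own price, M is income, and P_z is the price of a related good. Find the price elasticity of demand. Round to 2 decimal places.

-0.27

For a Cobb–Douglas (constant-elasticity) form q = A·p^α·…, the elasticity with respect to p equals the exponent α at every point.
Here the exponent on p is -0.27, so the price elasticity of demand is -0.27.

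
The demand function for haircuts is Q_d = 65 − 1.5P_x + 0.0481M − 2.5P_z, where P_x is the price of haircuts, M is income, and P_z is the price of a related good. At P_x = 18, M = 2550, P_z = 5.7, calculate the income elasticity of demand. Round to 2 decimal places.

At the given point, Q_d = 65 − 1.5(18) + 0.0481(2550) − 2.5(5.7) = 65 − 27 + 122.655 − 14.25 = 146.405.
∂Q_d/∂M = +0.0481, so E_I = 0.0481·(2550/146.405) ≈ 0.84.
E_I ∈ (0,1): normal good (necessity).

0.84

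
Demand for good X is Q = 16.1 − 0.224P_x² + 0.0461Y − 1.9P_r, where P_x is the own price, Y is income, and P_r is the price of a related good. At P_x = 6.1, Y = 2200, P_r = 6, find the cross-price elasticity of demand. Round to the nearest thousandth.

-0.117

Substituting, Q = 16.1 − 0.224(6.1)² + 0.0461(2200) − 1.9(6) = 16.1 − 8.335 + 101.42 − 11.4 = 97.785.
∂Q/∂P_r = −1.9, so E_xy = -1.9·(6/97.785) ≈ -0.117.
E_xy < 0: the goods are complements.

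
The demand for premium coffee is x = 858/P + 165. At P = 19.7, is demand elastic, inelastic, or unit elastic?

inelastic

At P = 19.7, x = 208.5533.
dx/dP = −858/P² = −2.2108.
Point elasticity E = (dx/dP)·(P/x) = -2.2108 × 19.7/208.5533 ≈ -0.209.
|E| ≈ 0.209 < 1, so demand is inelastic.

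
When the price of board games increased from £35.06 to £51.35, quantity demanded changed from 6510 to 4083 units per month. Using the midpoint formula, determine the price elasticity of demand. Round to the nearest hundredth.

%ΔQ = (4083 − 6510)/[(6510 + 4083)/2] = -2427/5296.5 ≈ -0.4582.
%ΔP = (51.35 − 35.06)/[(35.06 + 51.35)/2] = 16.29/43.205 ≈ 0.3770.
Arc elasticity E = %ΔQ/%ΔP ≈ -0.4582/0.3770 ≈ -1.22.
|E| > 1: demand is elastic over this range.

-1.22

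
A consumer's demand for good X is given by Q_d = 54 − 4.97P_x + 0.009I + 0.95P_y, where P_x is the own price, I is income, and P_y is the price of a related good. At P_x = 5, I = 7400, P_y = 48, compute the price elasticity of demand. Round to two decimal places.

-0.18

Evaluating quantity at (P_x, I, P_y) gives Q_d = 54 − 4.97(5) + 0.009(7400) + 0.95(48) = 54 − 24.85 + 66.6 + 45.6 = 141.35.
∂Q_d/∂P_x = −4.97, so E_p = (−4.97)·(5/141.35) ≈ -0.18.
|E_p| < 1: demand is inelastic.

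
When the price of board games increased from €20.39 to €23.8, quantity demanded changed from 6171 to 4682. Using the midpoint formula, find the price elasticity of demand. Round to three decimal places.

%ΔQ = (4682 − 6171)/[(6171 + 4682)/2] = -1489/5426.5 ≈ -0.2744.
%Δp = (23.8 − 20.39)/[(20.39 + 23.8)/2] = 3.41/22.095 ≈ 0.1543.
Arc elasticity E = %ΔQ/%Δp ≈ -0.2744/0.1543 ≈ -1.778.
|E| > 1: demand is elastic over this range.

-1.778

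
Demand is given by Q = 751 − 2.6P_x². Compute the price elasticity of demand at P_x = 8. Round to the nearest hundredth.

-0.57

At P_x = 8, Q = 584.6.
dQ/dP_x = −2·2.6·P_x = −41.6.
Point elasticity E = (dQ/dP_x)·(P_x/Q) = -41.6 × 8/584.6 ≈ -0.57.
|E| < 1, so demand is inelastic at this price.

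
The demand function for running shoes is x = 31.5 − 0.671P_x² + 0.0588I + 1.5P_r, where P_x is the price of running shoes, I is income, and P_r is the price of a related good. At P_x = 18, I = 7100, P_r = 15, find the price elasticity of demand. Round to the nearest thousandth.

First evaluate x: 31.5 − 0.671(18)² + 0.0588(7100) + 1.5(15) = 31.5 − 217.404 + 417.48 + 22.5 = 254.076.
∂x/∂P_x = −2·0.671·P_x = -24.156, so E_p = -24.156·(18/254.076) ≈ -1.711.
|E_p| > 1: demand is elastic.

-1.711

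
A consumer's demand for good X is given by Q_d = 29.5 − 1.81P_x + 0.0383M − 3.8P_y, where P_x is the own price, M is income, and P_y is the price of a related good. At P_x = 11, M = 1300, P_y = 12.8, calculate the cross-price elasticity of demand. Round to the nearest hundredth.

-4.53

First evaluate Q_d: 29.5 − 1.81(11) + 0.0383(1300) − 3.8(12.8) = 29.5 − 19.91 + 49.79 − 48.64 = 10.74.
∂Q_d/∂P_y = −3.8, so E_xy = -3.8·(12.8/10.74) ≈ -4.53.
E_xy < 0: the goods are complements.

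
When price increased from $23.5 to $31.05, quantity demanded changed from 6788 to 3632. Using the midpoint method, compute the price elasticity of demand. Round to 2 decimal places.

%ΔQ = (3632 − 6788)/[(6788 + 3632)/2] = -3156/5210 ≈ -0.6058.
%ΔP = (31.05 − 23.5)/[(23.5 + 31.05)/2] = 7.55/27.275 ≈ 0.2768.
Arc elasticity E = %ΔQ/%ΔP ≈ -0.6058/0.2768 ≈ -2.19.
|E| > 1: demand is elastic over this range.

-2.19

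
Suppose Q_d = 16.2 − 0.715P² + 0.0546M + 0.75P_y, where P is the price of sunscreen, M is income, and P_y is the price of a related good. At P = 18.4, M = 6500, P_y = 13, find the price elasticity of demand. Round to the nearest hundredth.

First evaluate Q_d: 16.2 − 0.715(18.4)² + 0.0546(6500) + 0.75(13) = 16.2 − 242.0704 + 354.9 + 9.75 = 138.7796.
∂Q_d/∂P = −2·0.715·P = -26.312, so E_p = -26.312·(18.4/138.7796) ≈ -3.49.
|E_p| > 1: demand is elastic.

-3.49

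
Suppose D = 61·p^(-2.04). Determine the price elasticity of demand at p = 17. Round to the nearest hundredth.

-2.04

For a Cobb–Douglas (constant-elasticity) form D = A·p^α·…, the elasticity with respect to p equals the exponent α at every point.
Here the exponent on p is -2.04, so the price elasticity of demand is -2.04.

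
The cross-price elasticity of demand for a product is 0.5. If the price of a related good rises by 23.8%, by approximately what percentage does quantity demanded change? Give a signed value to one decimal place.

11.9

%ΔQ ≈ E × %ΔP_y = (0.5) × (23.8%) = 11.9%.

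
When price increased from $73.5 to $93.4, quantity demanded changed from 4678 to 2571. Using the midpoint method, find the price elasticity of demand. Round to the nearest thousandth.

-2.438

%ΔQ = (2571 − 4678)/[(4678 + 2571)/2] = -2107/3624.5 ≈ -0.5813.
%Δp = (93.4 − 73.5)/[(73.5 + 93.4)/2] = 19.9/83.45 ≈ 0.2385.
Arc elasticity E = %ΔQ/%Δp ≈ -0.5813/0.2385 ≈ -2.438.
|E| > 1: demand is elastic over this range.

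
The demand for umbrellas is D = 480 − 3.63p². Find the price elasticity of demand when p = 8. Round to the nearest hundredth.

At p = 8, D = 247.68.
dD/dp = −2·3.63·p = −58.08.
Point elasticity E = (dD/dp)·(p/D) = -58.08 × 8/247.68 ≈ -1.88.
|E| > 1, so demand is elastic at this price.

-1.88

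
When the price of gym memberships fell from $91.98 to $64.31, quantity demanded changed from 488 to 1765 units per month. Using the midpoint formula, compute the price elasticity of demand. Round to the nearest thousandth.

%ΔQ = (1765 − 488)/[(488 + 1765)/2] = 1277/1126.5 ≈ 1.1336.
%Δp = (64.31 − 91.98)/[(91.98 + 64.31)/2] = -27.67/78.145 ≈ -0.3541.
Arc elasticity E = %ΔQ/%Δp ≈ 1.1336/-0.3541 ≈ -3.201.
|E| > 1: demand is elastic over this range.

-3.201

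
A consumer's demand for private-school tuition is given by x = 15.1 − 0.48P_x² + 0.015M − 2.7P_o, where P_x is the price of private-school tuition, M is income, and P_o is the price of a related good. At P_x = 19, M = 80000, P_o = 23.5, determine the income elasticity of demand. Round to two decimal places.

Evaluating quantity at (P_x, M, P_o) gives x = 15.1 − 0.48(19)² + 0.015(80000) − 2.7(23.5) = 15.1 − 173.28 + 1200 − 63.45 = 978.37.
∂x/∂M = +0.015, so E_I = 0.015·(80000/978.37) ≈ 1.23.
E_I > 1: normal good (luxury).

1.23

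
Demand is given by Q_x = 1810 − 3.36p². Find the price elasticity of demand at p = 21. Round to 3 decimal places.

-9.029

At p = 21, Q_x = 328.24.
dQ_x/dp = −2·3.36·p = −141.12.
Point elasticity E = (dQ_x/dp)·(p/Q_x) = -141.12 × 21/328.24 ≈ -9.029.
|E| > 1, so demand is elastic at this price.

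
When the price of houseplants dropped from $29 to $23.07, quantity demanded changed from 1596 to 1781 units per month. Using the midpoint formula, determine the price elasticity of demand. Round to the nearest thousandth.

-0.481

%Δq = (1781 − 1596)/[(1596 + 1781)/2] = 185/1688.5 ≈ 0.1096.
%ΔP = (23.07 − 29)/[(29 + 23.07)/2] = -5.93/26.035 ≈ -0.2278.
Arc elasticity E = %Δq/%ΔP ≈ 0.1096/-0.2278 ≈ -0.481.
|E| < 1: demand is inelastic over this range.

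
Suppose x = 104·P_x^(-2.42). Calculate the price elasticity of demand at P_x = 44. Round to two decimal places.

-2.42

For a Cobb–Douglas (constant-elasticity) form x = A·P_x^α·…, the elasticity with respect to P_x equals the exponent α at every point.
Here the exponent on P_x is -2.42, so the price elasticity of demand is -2.42.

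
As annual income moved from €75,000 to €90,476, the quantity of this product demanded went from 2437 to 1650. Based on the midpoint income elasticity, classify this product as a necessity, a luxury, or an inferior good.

inferior

%ΔQ = (1650 − 2437)/[(2437+1650)/2] = -787/2043.5 ≈ -0.3851.
%ΔI = (90,476 − 75,000)/[(75,000+90,476)/2] = 15476/82738 ≈ 0.1870.
E_I = %ΔQ/%ΔI ≈ -2.059.
E_I < 0: inferior good.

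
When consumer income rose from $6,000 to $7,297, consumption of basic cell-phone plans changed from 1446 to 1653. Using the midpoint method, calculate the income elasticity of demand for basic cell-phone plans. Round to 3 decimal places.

0.685

%ΔQ = (1653 − 1446)/[(1446+1653)/2] = 207/1549.5 ≈ 0.1336.
%ΔI = (7,297 − 6,000)/[(6,000+7,297)/2] = 1297/6648.5 ≈ 0.1951.
E_I = %ΔQ/%ΔI ≈ 0.685.
E_I ∈ (0,1): normal good (necessity).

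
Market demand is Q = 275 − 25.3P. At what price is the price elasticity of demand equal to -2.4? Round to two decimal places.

Set −bP/(a − bP) = −2.4 ⇒ bP = 2.4(a − bP) ⇒ bP(1+2.4) = 2.4·a.
P = 2.4·275/(25.3·3.4) ≈ 7.67.

7.67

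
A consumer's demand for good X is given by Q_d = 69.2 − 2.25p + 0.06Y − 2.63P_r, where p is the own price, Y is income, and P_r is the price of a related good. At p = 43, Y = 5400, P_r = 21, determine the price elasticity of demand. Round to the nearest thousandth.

-0.401

Evaluating quantity at (p, Y, P_r) gives Q_d = 69.2 − 2.25(43) + 0.06(5400) − 2.63(21) = 69.2 − 96.75 + 324 − 55.23 = 241.22.
∂Q_d/∂p = −2.25, so E_p = (−2.25)·(43/241.22) ≈ -0.401.
|E_p| < 1: demand is inelastic.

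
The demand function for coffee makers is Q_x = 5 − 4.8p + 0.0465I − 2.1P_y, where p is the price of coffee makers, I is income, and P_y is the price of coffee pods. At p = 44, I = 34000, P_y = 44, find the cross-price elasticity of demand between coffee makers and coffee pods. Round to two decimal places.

At the given point, Q_x = 5 − 4.8(44) + 0.0465(34000) − 2.1(44) = 5 − 211.2 + 1581 − 92.4 = 1282.4.
∂Q_x/∂P_y = −2.1, so E_xy = -2.1·(44/1282.4) ≈ -0.07.
E_xy < 0: the goods are complements.

-0.07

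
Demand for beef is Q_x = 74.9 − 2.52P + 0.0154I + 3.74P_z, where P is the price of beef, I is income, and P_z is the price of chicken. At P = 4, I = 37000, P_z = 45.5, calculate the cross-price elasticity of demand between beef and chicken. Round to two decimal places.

Substituting, Q_x = 74.9 − 2.52(4) + 0.0154(37000) + 3.74(45.5) = 74.9 − 10.08 + 569.8 + 170.17 = 804.79.
∂Q_x/∂P_z = +3.74, so E_xy = 3.74·(45.5/804.79) ≈ 0.21.
E_xy > 0: the goods are substitutes.

0.21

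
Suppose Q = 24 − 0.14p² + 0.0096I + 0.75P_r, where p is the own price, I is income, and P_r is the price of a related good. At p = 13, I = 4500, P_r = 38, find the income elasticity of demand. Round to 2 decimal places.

At the given point, Q = 24 − 0.14(13)² + 0.0096(4500) + 0.75(38) = 24 − 23.66 + 43.2 + 28.5 = 72.04.
∂Q/∂I = +0.0096, so E_I = 0.0096·(4500/72.04) ≈ 0.60.
E_I ∈ (0,1): normal good (necessity).

0.60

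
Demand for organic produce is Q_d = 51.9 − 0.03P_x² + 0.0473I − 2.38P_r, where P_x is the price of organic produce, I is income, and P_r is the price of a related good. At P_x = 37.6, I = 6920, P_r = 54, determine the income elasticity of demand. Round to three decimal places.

Substituting, Q_d = 51.9 − 0.03(37.6)² + 0.0473(6920) − 2.38(54) = 51.9 − 42.4128 + 327.316 − 128.52 = 208.2832.
∂Q_d/∂I = +0.0473, so E_I = 0.0473·(6920/208.2832) ≈ 1.571.
E_I > 1: normal good (luxury).

1.571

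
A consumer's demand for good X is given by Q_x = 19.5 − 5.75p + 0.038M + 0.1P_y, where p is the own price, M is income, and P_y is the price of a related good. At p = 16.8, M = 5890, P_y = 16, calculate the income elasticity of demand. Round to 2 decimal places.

Evaluating quantity at (p, M, P_y) gives Q_x = 19.5 − 5.75(16.8) + 0.038(5890) + 0.1(16) = 19.5 − 96.6 + 223.82 + 1.6 = 148.32.
∂Q_x/∂M = +0.038, so E_I = 0.038·(5890/148.32) ≈ 1.51.
E_I > 1: normal good (luxury).

1.51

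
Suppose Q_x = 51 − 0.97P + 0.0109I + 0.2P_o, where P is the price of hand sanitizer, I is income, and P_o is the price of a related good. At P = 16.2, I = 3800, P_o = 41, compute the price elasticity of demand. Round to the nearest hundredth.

Q_x = 51 − 0.97(16.2) + 0.0109(3800) + 0.2(41) = 51 − 15.714 + 41.42 + 8.2 = 84.906.
∂Q_x/∂P = −0.97, so E_p = (−0.97)·(16.2/84.906) ≈ -0.19.
|E_p| < 1: demand is inelastic.

-0.19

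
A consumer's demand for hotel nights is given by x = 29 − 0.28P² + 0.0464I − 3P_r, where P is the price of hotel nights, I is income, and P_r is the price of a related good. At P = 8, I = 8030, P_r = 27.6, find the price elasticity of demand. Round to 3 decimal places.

At the given point, x = 29 − 0.28(8)² + 0.0464(8030) − 3(27.6) = 29 − 17.92 + 372.592 − 82.8 = 300.872.
∂x/∂P = −2·0.28·P = -4.48, so E_p = -4.48·(8/300.872) ≈ -0.119.
|E_p| < 1: demand is inelastic.

-0.119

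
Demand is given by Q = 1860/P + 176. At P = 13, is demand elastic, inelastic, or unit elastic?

At P = 13, Q = 319.0769.
dQ/dP = −1860/P² = −11.0059.
Point elasticity E = (dQ/dP)·(P/Q) = -11.0059 × 13/319.0769 ≈ -0.448.
|E| ≈ 0.448 < 1, so demand is inelastic.

inelastic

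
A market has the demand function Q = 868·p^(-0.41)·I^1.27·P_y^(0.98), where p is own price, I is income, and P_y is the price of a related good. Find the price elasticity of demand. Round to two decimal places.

-0.41

For a Cobb–Douglas (constant-elasticity) form Q = A·p^α·…, the elasticity with respect to p equals the exponent α at every point.
Here the exponent on p is -0.41, so the price elasticity of demand is -0.41.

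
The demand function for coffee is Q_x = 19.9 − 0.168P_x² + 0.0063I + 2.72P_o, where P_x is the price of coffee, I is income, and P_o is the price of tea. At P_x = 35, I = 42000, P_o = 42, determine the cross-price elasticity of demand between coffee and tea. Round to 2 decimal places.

Evaluating quantity at (P_x, I, P_o) gives Q_x = 19.9 − 0.168(35)² + 0.0063(42000) + 2.72(42) = 19.9 − 205.8 + 264.6 + 114.24 = 192.94.
∂Q_x/∂P_o = +2.72, so E_xy = 2.72·(42/192.94) ≈ 0.59.
E_xy > 0: the goods are substitutes.

0.59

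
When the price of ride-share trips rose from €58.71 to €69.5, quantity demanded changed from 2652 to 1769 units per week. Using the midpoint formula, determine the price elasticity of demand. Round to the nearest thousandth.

%Δq = (1769 − 2652)/[(2652 + 1769)/2] = -883/2210.5 ≈ -0.3995.
%ΔP = (69.5 − 58.71)/[(58.71 + 69.5)/2] = 10.79/64.105 ≈ 0.1683.
Arc elasticity E = %Δq/%ΔP ≈ -0.3995/0.1683 ≈ -2.373.
|E| > 1: demand is elastic over this range.

-2.373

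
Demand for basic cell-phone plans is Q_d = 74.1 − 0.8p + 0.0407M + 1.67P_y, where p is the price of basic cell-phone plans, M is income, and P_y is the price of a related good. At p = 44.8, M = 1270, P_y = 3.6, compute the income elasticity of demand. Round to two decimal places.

0.54

Substituting, Q_d = 74.1 − 0.8(44.8) + 0.0407(1270) + 1.67(3.6) = 74.1 − 35.84 + 51.689 + 6.012 = 95.961.
∂Q_d/∂M = +0.0407, so E_I = 0.0407·(1270/95.961) ≈ 0.54.
E_I ∈ (0,1): normal good (necessity).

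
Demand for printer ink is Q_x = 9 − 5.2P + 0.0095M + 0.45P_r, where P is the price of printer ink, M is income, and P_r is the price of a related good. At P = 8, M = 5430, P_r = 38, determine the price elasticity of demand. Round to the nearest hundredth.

Evaluating quantity at (P, M, P_r) gives Q_x = 9 − 5.2(8) + 0.0095(5430) + 0.45(38) = 9 − 41.6 + 51.585 + 17.1 = 36.085.
∂Q_x/∂P = −5.2, so E_p = (−5.2)·(8/36.085) ≈ -1.15.
|E_p| > 1: demand is elastic.

-1.15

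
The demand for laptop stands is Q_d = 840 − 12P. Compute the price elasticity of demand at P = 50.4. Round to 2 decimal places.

-2.57

At P = 50.4, Q_d = 235.2.
dQ_d/dP = −12.
Point elasticity E = (dQ_d/dP)·(P/Q_d) = -12 × 50.4/235.2 ≈ -2.57.
|E| > 1, so demand is elastic at this price.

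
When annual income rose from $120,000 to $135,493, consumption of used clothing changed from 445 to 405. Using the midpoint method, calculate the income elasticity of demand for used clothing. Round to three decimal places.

-0.776

%ΔQ = (405 − 445)/[(445+405)/2] = -40/425 ≈ -0.0941.
%ΔI = (135,493 − 120,000)/[(120,000+135,493)/2] = 15493/127746.5 ≈ 0.1213.
E_I = %ΔQ/%ΔI ≈ -0.776.
E_I < 0: inferior good.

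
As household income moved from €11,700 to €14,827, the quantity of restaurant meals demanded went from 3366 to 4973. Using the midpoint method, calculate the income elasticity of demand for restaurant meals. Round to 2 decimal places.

%ΔQ = (4973 − 3366)/[(3366+4973)/2] = 1607/4169.5 ≈ 0.3854.
%ΔI = (14,827 − 11,700)/[(11,700+14,827)/2] = 3127/13263.5 ≈ 0.2358.
E_I = %ΔQ/%ΔI ≈ 1.63.
E_I > 1: normal good (luxury).

1.63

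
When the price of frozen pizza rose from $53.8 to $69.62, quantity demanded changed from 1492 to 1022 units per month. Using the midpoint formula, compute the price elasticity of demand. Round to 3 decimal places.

%ΔQ = (1022 − 1492)/[(1492 + 1022)/2] = -470/1257 ≈ -0.3739.
%Δp = (69.62 − 53.8)/[(53.8 + 69.62)/2] = 15.82/61.71 ≈ 0.2564.
Arc elasticity E = %ΔQ/%Δp ≈ -0.3739/0.2564 ≈ -1.459.
|E| > 1: demand is elastic over this range.

-1.459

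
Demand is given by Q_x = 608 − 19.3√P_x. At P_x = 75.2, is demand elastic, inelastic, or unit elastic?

inelastic

At P_x = 75.2, Q_x = 440.6344.
dQ_x/dP_x = −19.3/(2√P_x) = −19.3/(2·8.6718).
Point elasticity E = (dQ_x/dP_x)·(P_x/Q_x) = -1.1128 × 75.2/440.6344 ≈ -0.190.
|E| ≈ 0.190 < 1, so demand is inelastic.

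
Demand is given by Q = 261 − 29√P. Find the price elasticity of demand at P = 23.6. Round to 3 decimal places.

-0.586

At P = 23.6, Q = 120.1185.
dQ/dP = −29/(2√P) = −29/(2·4.858).
Point elasticity E = (dQ/dP)·(P/Q) = -2.9848 × 23.6/120.1185 ≈ -0.586.
|E| < 1, so demand is inelastic at this price.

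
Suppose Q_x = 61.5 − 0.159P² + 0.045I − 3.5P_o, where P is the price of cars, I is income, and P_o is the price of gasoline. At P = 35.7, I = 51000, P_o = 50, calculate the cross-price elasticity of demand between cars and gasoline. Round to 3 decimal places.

Evaluating quantity at (P, I, P_o) gives Q_x = 61.5 − 0.159(35.7)² + 0.045(51000) − 3.5(50) = 61.5 − 202.6439 + 2295 − 175 = 1978.8561.
∂Q_x/∂P_o = −3.5, so E_xy = -3.5·(50/1978.8561) ≈ -0.088.
E_xy < 0: the goods are complements.

-0.088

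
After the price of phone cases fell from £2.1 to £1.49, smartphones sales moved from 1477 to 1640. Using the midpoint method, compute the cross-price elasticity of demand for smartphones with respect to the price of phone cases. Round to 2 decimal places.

%ΔQ_x = (1640 − 1477)/[(1477+1640)/2] = 163/1558.5 ≈ 0.1046.
%ΔP_y = (1.49 − 2.1)/[(2.1+1.49)/2] ≈ -0.3398.
E_xy = 0.1046/-0.3398 ≈ -0.31.
E_xy < 0, so smartphones and phone cases are complements.

-0.31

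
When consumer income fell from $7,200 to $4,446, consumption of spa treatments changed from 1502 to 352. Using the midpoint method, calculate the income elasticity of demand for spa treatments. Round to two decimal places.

2.62

%ΔQ = (352 − 1502)/[(1502+352)/2] = -1150/927 ≈ -1.2406.
%ΔI = (4,446 − 7,200)/[(7,200+4,446)/2] = -2754/5823 ≈ -0.4730.
E_I = %ΔQ/%ΔI ≈ 2.62.
E_I > 1: normal good (luxury).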